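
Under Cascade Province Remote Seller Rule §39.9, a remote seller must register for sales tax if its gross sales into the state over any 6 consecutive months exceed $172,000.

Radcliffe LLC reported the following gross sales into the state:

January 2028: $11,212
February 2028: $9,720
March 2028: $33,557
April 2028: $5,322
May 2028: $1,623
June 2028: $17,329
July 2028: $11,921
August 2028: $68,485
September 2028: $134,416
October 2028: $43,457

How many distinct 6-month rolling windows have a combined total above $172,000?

January 2028–June 2028: $11,212 + $9,720 + $33,557 + $5,322 + $1,623 + $17,329 = $78,763 (under)
February 2028–July 2028: $9,720 + $33,557 + $5,322 + $1,623 + $17,329 + $11,921 = $79,472 (under)
March 2028–August 2028: $33,557 + $5,322 + $1,623 + $17,329 + $11,921 + $68,485 = $138,237 (under)
April 2028–September 2028: $5,322 + $1,623 + $17,329 + $11,921 + $68,485 + $134,416 = $239,096 (over)
May 2028–October 2028: $1,623 + $17,329 + $11,921 + $68,485 + $134,416 + $43,457 = $277,231 (over)
2 windows exceed the threshold.

2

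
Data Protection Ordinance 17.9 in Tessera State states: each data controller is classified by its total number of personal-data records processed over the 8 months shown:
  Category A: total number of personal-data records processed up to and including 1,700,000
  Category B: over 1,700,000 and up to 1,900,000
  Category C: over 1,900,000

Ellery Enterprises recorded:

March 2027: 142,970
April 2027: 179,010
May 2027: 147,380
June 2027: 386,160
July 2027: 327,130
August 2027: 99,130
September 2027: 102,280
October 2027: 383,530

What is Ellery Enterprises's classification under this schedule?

Total number of personal-data records processed: 142,970 + 179,010 + 147,380 + 386,160 + 327,130 + 99,130 + 102,280 + 383,530 = 1,767,590.
1,700,000 < 1,767,590 ≤ 1,900,000, so Category B applies.

Category B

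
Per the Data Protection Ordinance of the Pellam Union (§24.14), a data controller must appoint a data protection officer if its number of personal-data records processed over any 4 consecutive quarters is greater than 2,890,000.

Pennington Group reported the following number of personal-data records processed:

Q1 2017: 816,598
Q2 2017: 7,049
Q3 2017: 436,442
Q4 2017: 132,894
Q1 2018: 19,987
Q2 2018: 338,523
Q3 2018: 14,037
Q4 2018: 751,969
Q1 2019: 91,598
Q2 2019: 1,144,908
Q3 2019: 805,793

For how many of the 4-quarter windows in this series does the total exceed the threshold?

Q1 2017–Q4 2017: 816,598 + 7,049 + 436,442 + 132,894 = 1,392,983 (under)
Q2 2017–Q1 2018: 7,049 + 436,442 + 132,894 + 19,987 = 596,372 (under)
Q3 2017–Q2 2018: 436,442 + 132,894 + 19,987 + 338,523 = 927,846 (under)
Q4 2017–Q3 2018: 132,894 + 19,987 + 338,523 + 14,037 = 505,441 (under)
Q1 2018–Q4 2018: 19,987 + 338,523 + 14,037 + 751,969 = 1,124,516 (under)
Q2 2018–Q1 2019: 338,523 + 14,037 + 751,969 + 91,598 = 1,196,127 (under)
Q3 2018–Q2 2019: 14,037 + 751,969 + 91,598 + 1,144,908 = 2,002,512 (under)
Q4 2018–Q3 2019: 751,969 + 91,598 + 1,144,908 + 805,793 = 2,794,268 (under)
0 windows exceed the threshold.

0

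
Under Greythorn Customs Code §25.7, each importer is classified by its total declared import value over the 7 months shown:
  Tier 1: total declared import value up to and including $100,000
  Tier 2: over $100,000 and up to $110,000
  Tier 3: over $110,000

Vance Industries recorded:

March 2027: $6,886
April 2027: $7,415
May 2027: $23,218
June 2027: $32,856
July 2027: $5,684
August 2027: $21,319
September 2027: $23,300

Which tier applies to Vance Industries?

Tier 3

Total declared import value: $6,886 + $7,415 + $23,218 + $32,856 + $5,684 + $21,319 + $23,300 = $120,678.
$120,678 > $110,000, so Tier 3 applies.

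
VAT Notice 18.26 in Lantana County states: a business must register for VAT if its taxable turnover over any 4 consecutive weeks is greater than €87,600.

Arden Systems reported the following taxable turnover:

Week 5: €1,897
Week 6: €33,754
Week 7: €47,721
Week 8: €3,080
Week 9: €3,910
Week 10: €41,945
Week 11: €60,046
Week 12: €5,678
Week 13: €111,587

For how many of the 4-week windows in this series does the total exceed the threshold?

Week 5–Week 8: €1,897 + €33,754 + €47,721 + €3,080 = €86,452 (under)
Week 6–Week 9: €33,754 + €47,721 + €3,080 + €3,910 = €88,465 (over)
Week 7–Week 10: €47,721 + €3,080 + €3,910 + €41,945 = €96,656 (over)
Week 8–Week 11: €3,080 + €3,910 + €41,945 + €60,046 = €108,981 (over)
Week 9–Week 12: €3,910 + €41,945 + €60,046 + €5,678 = €111,579 (over)
Week 10–Week 13: €41,945 + €60,046 + €5,678 + €111,587 = €219,256 (over)
5 windows exceed the threshold.

5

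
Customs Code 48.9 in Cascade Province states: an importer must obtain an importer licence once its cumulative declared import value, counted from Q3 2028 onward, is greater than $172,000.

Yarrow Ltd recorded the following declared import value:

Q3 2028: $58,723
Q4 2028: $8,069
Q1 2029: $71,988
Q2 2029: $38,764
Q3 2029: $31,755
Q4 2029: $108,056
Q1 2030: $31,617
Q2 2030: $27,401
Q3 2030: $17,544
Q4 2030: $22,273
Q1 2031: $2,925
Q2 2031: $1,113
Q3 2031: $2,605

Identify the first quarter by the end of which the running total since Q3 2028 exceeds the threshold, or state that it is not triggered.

Q2 2029

Through Q3 2028: $58,723
Through Q4 2028: $66,792
Through Q1 2029: $138,780
Through Q2 2029: $177,544 ← exceeds threshold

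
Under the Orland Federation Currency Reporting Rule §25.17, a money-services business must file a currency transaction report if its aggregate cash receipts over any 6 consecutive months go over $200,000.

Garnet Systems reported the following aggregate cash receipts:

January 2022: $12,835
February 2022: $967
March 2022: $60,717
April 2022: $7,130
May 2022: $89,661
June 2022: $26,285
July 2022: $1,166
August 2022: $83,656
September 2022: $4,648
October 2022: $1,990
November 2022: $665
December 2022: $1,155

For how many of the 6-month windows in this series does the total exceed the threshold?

3

January 2022–June 2022: $12,835 + $967 + $60,717 + $7,130 + $89,661 + $26,285 = $197,595 (under)
February 2022–July 2022: $967 + $60,717 + $7,130 + $89,661 + $26,285 + $1,166 = $185,926 (under)
March 2022–August 2022: $60,717 + $7,130 + $89,661 + $26,285 + $1,166 + $83,656 = $268,615 (over)
April 2022–September 2022: $7,130 + $89,661 + $26,285 + $1,166 + $83,656 + $4,648 = $212,546 (over)
May 2022–October 2022: $89,661 + $26,285 + $1,166 + $83,656 + $4,648 + $1,990 = $207,406 (over)
June 2022–November 2022: $26,285 + $1,166 + $83,656 + $4,648 + $1,990 + $665 = $118,410 (under)
July 2022–December 2022: $1,166 + $83,656 + $4,648 + $1,990 + $665 + $1,155 = $93,280 (under)
3 windows exceed the threshold.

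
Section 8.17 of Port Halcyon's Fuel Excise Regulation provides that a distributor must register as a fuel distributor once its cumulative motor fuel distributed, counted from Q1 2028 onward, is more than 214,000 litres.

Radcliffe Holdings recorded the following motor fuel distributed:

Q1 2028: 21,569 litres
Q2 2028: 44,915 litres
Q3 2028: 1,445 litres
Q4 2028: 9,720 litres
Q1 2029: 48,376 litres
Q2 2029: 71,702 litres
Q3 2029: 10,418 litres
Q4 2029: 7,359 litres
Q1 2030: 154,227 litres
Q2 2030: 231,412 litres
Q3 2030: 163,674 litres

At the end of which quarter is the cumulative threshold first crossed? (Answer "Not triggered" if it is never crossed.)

Q4 2029

Through Q1 2028: 21,569 litres
Through Q2 2028: 66,484 litres
Through Q3 2028: 67,929 litres
Through Q4 2028: 77,649 litres
Through Q1 2029: 126,025 litres
Through Q2 2029: 197,727 litres
Through Q3 2029: 208,145 litres
Through Q4 2029: 215,504 litres ← exceeds threshold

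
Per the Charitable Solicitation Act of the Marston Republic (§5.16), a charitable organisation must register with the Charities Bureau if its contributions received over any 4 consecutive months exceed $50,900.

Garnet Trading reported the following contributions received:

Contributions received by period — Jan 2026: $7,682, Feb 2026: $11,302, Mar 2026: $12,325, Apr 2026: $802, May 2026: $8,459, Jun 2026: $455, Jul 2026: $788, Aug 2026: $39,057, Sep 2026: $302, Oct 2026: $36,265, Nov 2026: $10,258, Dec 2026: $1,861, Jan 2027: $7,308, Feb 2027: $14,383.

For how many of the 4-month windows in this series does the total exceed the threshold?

Jan 2026–Apr 2026: $7,682 + $11,302 + $12,325 + $802 = $32,111 (under)
Feb 2026–May 2026: $11,302 + $12,325 + $802 + $8,459 = $32,888 (under)
Mar 2026–Jun 2026: $12,325 + $802 + $8,459 + $455 = $22,041 (under)
Apr 2026–Jul 2026: $802 + $8,459 + $455 + $788 = $10,504 (under)
May 2026–Aug 2026: $8,459 + $455 + $788 + $39,057 = $48,759 (under)
Jun 2026–Sep 2026: $455 + $788 + $39,057 + $302 = $40,602 (under)
Jul 2026–Oct 2026: $788 + $39,057 + $302 + $36,265 = $76,412 (over)
Aug 2026–Nov 2026: $39,057 + $302 + $36,265 + $10,258 = $85,882 (over)
Sep 2026–Dec 2026: $302 + $36,265 + $10,258 + $1,861 = $48,686 (under)
Oct 2026–Jan 2027: $36,265 + $10,258 + $1,861 + $7,308 = $55,692 (over)
Nov 2026–Feb 2027: $10,258 + $1,861 + $7,308 + $14,383 = $33,810 (under)
3 windows exceed the threshold.

3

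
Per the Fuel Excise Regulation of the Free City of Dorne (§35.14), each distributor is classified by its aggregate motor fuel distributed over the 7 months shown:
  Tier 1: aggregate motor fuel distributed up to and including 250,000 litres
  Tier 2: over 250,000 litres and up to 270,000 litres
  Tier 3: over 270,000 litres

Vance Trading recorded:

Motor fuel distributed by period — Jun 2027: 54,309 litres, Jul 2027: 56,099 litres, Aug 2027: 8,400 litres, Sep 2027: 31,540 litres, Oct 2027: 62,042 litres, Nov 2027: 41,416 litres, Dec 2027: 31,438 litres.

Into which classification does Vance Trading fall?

Tier 3

Aggregate motor fuel distributed: 54,309 litres + 56,099 litres + 8,400 litres + 31,540 litres + 62,042 litres + 41,416 litres + 31,438 litres = 285,244 litres.
285,244 litres > 270,000 litres, so Tier 3 applies.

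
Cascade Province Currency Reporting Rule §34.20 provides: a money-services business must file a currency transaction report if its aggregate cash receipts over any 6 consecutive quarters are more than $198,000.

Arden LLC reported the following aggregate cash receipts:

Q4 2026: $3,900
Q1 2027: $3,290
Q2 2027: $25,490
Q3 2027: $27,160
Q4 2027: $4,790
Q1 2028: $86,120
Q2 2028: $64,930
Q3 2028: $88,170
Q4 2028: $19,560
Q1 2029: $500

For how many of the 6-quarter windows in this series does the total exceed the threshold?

Q4 2026–Q1 2028: $3,900 + $3,290 + $25,490 + $27,160 + $4,790 + $86,120 = $150,750 (under)
Q1 2027–Q2 2028: $3,290 + $25,490 + $27,160 + $4,790 + $86,120 + $64,930 = $211,780 (over)
Q2 2027–Q3 2028: $25,490 + $27,160 + $4,790 + $86,120 + $64,930 + $88,170 = $296,660 (over)
Q3 2027–Q4 2028: $27,160 + $4,790 + $86,120 + $64,930 + $88,170 + $19,560 = $290,730 (over)
Q4 2027–Q1 2029: $4,790 + $86,120 + $64,930 + $88,170 + $19,560 + $500 = $264,070 (over)
4 windows exceed the threshold.

4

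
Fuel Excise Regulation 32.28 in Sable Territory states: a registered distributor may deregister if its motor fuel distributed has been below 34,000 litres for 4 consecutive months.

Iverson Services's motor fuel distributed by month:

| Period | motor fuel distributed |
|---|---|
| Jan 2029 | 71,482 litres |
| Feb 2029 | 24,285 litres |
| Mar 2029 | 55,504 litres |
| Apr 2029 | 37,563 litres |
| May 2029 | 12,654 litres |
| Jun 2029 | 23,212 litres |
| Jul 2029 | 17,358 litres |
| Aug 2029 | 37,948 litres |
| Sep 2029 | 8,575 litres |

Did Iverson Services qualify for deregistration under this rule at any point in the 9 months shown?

Months below 34,000 litres: Feb 2029, May 2029, Jun 2029, Jul 2029, Sep 2029.
Longest run of consecutive months below the threshold: 3.
3 < 4, so Iverson Services never became eligible.

No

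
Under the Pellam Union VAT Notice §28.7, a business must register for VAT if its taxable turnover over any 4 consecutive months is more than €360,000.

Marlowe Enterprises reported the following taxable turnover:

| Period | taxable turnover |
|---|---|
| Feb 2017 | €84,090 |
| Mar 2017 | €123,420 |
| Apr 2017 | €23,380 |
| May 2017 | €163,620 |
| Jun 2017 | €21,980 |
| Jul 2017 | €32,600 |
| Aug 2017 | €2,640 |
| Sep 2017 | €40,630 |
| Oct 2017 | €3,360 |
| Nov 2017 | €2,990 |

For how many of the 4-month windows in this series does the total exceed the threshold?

1

Feb 2017–May 2017: €84,090 + €123,420 + €23,380 + €163,620 = €394,510 (over)
Mar 2017–Jun 2017: €123,420 + €23,380 + €163,620 + €21,980 = €332,400 (under)
Apr 2017–Jul 2017: €23,380 + €163,620 + €21,980 + €32,600 = €241,580 (under)
May 2017–Aug 2017: €163,620 + €21,980 + €32,600 + €2,640 = €220,840 (under)
Jun 2017–Sep 2017: €21,980 + €32,600 + €2,640 + €40,630 = €97,850 (under)
Jul 2017–Oct 2017: €32,600 + €2,640 + €40,630 + €3,360 = €79,230 (under)
Aug 2017–Nov 2017: €2,640 + €40,630 + €3,360 + €2,990 = €49,620 (under)
1 window exceeds the threshold.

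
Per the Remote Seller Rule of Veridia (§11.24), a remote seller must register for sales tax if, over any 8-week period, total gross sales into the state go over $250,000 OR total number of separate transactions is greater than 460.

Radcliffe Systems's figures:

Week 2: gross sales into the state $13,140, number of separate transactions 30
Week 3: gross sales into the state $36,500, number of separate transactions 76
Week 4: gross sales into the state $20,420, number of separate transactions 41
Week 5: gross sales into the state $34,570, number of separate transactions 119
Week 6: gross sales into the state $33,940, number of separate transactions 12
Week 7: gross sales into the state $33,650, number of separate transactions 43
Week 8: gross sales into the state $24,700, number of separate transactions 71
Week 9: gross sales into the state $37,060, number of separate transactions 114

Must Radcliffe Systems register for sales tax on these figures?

Yes

Total gross sales into the state: $13,140 + $36,500 + $20,420 + $34,570 + $33,940 + $33,650 + $24,700 + $37,060 = $233,980 (≤ $250,000).
Total number of separate transactions: 30 + 76 + 41 + 119 + 12 + 43 + 71 + 114 = 506 (> 460).
The test is 'or': at least one threshold is exceeded.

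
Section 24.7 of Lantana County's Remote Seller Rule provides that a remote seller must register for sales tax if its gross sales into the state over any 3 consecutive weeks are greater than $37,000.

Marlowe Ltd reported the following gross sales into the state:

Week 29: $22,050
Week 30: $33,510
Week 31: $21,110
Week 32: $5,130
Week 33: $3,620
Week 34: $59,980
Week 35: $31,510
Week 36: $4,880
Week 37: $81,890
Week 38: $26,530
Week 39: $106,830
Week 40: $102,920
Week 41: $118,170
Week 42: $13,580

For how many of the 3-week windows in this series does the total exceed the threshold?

Week 29–Week 31: $22,050 + $33,510 + $21,110 = $76,670 (over)
Week 30–Week 32: $33,510 + $21,110 + $5,130 = $59,750 (over)
Week 31–Week 33: $21,110 + $5,130 + $3,620 = $29,860 (under)
Week 32–Week 34: $5,130 + $3,620 + $59,980 = $68,730 (over)
Week 33–Week 35: $3,620 + $59,980 + $31,510 = $95,110 (over)
Week 34–Week 36: $59,980 + $31,510 + $4,880 = $96,370 (over)
Week 35–Week 37: $31,510 + $4,880 + $81,890 = $118,280 (over)
Week 36–Week 38: $4,880 + $81,890 + $26,530 = $113,300 (over)
Week 37–Week 39: $81,890 + $26,530 + $106,830 = $215,250 (over)
Week 38–Week 40: $26,530 + $106,830 + $102,920 = $236,280 (over)
Week 39–Week 41: $106,830 + $102,920 + $118,170 = $327,920 (over)
Week 40–Week 42: $102,920 + $118,170 + $13,580 = $234,670 (over)
11 windows exceed the threshold.

11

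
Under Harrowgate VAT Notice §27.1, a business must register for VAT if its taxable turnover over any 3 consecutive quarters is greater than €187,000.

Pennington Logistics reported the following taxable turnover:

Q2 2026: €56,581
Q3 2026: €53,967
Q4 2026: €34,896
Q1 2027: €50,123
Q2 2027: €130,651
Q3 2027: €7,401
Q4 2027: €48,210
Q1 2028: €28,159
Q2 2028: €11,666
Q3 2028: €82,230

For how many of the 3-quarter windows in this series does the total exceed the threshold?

Q2 2026–Q4 2026: €56,581 + €53,967 + €34,896 = €145,444 (under)
Q3 2026–Q1 2027: €53,967 + €34,896 + €50,123 = €138,986 (under)
Q4 2026–Q2 2027: €34,896 + €50,123 + €130,651 = €215,670 (over)
Q1 2027–Q3 2027: €50,123 + €130,651 + €7,401 = €188,175 (over)
Q2 2027–Q4 2027: €130,651 + €7,401 + €48,210 = €186,262 (under)
Q3 2027–Q1 2028: €7,401 + €48,210 + €28,159 = €83,770 (under)
Q4 2027–Q2 2028: €48,210 + €28,159 + €11,666 = €88,035 (under)
Q1 2028–Q3 2028: €28,159 + €11,666 + €82,230 = €122,055 (under)
2 windows exceed the threshold.

2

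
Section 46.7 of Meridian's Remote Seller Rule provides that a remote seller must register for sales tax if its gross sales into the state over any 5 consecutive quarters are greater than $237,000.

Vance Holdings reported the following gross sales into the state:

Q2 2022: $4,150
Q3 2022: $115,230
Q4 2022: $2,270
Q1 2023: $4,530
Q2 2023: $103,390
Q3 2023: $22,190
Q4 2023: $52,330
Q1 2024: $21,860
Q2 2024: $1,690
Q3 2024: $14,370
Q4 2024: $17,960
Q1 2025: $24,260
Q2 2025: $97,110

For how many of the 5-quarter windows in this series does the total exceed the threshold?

1

Q2 2022–Q2 2023: $4,150 + $115,230 + $2,270 + $4,530 + $103,390 = $229,570 (under)
Q3 2022–Q3 2023: $115,230 + $2,270 + $4,530 + $103,390 + $22,190 = $247,610 (over)
Q4 2022–Q4 2023: $2,270 + $4,530 + $103,390 + $22,190 + $52,330 = $184,710 (under)
Q1 2023–Q1 2024: $4,530 + $103,390 + $22,190 + $52,330 + $21,860 = $204,300 (under)
Q2 2023–Q2 2024: $103,390 + $22,190 + $52,330 + $21,860 + $1,690 = $201,460 (under)
Q3 2023–Q3 2024: $22,190 + $52,330 + $21,860 + $1,690 + $14,370 = $112,440 (under)
Q4 2023–Q4 2024: $52,330 + $21,860 + $1,690 + $14,370 + $17,960 = $108,210 (under)
Q1 2024–Q1 2025: $21,860 + $1,690 + $14,370 + $17,960 + $24,260 = $80,140 (under)
Q2 2024–Q2 2025: $1,690 + $14,370 + $17,960 + $24,260 + $97,110 = $155,390 (under)
1 window exceeds the threshold.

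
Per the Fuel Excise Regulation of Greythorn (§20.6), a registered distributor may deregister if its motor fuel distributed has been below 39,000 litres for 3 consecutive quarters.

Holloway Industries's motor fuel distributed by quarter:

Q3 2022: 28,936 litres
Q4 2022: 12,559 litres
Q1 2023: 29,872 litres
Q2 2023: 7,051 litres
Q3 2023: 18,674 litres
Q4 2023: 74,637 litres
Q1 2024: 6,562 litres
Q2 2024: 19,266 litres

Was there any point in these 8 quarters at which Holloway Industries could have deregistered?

Quarters below 39,000 litres: Q3 2022, Q4 2022, Q1 2023, Q2 2023, Q3 2023, Q1 2024, Q2 2024.
Longest run of consecutive quarters below the threshold: 5.
5 ≥ 3, so Holloway Industries became eligible.

Yes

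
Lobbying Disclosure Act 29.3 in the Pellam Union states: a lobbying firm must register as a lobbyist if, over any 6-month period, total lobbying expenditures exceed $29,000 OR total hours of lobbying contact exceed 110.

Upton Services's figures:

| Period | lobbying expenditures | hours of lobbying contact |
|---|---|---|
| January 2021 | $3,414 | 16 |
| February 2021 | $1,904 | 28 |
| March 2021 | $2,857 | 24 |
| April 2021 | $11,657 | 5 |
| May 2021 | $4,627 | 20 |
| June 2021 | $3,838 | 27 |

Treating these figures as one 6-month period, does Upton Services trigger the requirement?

Yes

Total lobbying expenditures: $3,414 + $1,904 + $2,857 + $11,657 + $4,627 + $3,838 = $28,297 (≤ $29,000).
Total hours of lobbying contact: 16 + 28 + 24 + 5 + 20 + 27 = 120 (> 110).
The test is 'or': at least one threshold is exceeded.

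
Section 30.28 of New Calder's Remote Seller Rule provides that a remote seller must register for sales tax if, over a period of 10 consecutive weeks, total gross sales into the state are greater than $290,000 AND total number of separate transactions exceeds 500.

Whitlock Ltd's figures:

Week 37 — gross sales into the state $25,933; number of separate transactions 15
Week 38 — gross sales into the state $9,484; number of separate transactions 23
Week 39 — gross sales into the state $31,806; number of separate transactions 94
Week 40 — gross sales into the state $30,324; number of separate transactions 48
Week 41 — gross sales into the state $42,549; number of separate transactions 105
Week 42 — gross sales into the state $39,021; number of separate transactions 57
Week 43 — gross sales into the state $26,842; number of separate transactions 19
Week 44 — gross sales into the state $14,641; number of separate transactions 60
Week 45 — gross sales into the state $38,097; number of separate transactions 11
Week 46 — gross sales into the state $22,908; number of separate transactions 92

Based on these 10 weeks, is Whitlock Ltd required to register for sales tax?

Total gross sales into the state: $25,933 + $9,484 + $31,806 + $30,324 + $42,549 + $39,021 + $26,842 + $14,641 + $38,097 + $22,908 = $281,605 (≤ $290,000).
Total number of separate transactions: 15 + 23 + 94 + 48 + 105 + 57 + 19 + 60 + 11 + 92 = 524 (> 500).
The test is 'and': the rule requires both, and at least one is not exceeded.

No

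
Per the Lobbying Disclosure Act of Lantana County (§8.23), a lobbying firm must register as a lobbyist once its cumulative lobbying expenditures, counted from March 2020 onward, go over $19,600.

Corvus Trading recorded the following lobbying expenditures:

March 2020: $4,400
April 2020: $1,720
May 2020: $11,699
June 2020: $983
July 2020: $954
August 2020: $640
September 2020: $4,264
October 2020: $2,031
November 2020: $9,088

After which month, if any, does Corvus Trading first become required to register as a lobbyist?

Through March 2020: $4,400
Through April 2020: $6,120
Through May 2020: $17,819
Through June 2020: $18,802
Through July 2020: $19,756 ← exceeds threshold

July 2020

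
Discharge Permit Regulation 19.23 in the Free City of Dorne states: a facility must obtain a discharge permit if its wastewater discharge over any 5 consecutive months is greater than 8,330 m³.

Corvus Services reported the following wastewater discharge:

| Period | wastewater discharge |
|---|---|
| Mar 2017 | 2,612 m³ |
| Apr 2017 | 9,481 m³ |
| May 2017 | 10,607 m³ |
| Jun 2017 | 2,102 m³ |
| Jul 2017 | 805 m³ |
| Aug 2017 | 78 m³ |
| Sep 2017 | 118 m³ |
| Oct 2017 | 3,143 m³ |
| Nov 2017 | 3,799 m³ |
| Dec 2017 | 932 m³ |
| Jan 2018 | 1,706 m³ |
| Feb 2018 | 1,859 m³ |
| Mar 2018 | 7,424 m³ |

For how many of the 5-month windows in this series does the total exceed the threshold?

6

Mar 2017–Jul 2017: 2,612 m³ + 9,481 m³ + 10,607 m³ + 2,102 m³ + 805 m³ = 25,607 m³ (over)
Apr 2017–Aug 2017: 9,481 m³ + 10,607 m³ + 2,102 m³ + 805 m³ + 78 m³ = 23,073 m³ (over)
May 2017–Sep 2017: 10,607 m³ + 2,102 m³ + 805 m³ + 78 m³ + 118 m³ = 13,710 m³ (over)
Jun 2017–Oct 2017: 2,102 m³ + 805 m³ + 78 m³ + 118 m³ + 3,143 m³ = 6,246 m³ (under)
Jul 2017–Nov 2017: 805 m³ + 78 m³ + 118 m³ + 3,143 m³ + 3,799 m³ = 7,943 m³ (under)
Aug 2017–Dec 2017: 78 m³ + 118 m³ + 3,143 m³ + 3,799 m³ + 932 m³ = 8,070 m³ (under)
Sep 2017–Jan 2018: 118 m³ + 3,143 m³ + 3,799 m³ + 932 m³ + 1,706 m³ = 9,698 m³ (over)
Oct 2017–Feb 2018: 3,143 m³ + 3,799 m³ + 932 m³ + 1,706 m³ + 1,859 m³ = 11,439 m³ (over)
Nov 2017–Mar 2018: 3,799 m³ + 932 m³ + 1,706 m³ + 1,859 m³ + 7,424 m³ = 15,720 m³ (over)
6 windows exceed the threshold.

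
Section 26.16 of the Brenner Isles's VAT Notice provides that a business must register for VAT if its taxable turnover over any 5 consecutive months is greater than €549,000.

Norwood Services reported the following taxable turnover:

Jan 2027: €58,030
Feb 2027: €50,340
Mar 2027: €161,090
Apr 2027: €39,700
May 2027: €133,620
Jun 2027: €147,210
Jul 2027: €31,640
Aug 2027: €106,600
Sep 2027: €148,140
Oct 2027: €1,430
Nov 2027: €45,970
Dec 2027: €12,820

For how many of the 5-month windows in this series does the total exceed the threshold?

Jan 2027–May 2027: €58,030 + €50,340 + €161,090 + €39,700 + €133,620 = €442,780 (under)
Feb 2027–Jun 2027: €50,340 + €161,090 + €39,700 + €133,620 + €147,210 = €531,960 (under)
Mar 2027–Jul 2027: €161,090 + €39,700 + €133,620 + €147,210 + €31,640 = €513,260 (under)
Apr 2027–Aug 2027: €39,700 + €133,620 + €147,210 + €31,640 + €106,600 = €458,770 (under)
May 2027–Sep 2027: €133,620 + €147,210 + €31,640 + €106,600 + €148,140 = €567,210 (over)
Jun 2027–Oct 2027: €147,210 + €31,640 + €106,600 + €148,140 + €1,430 = €435,020 (under)
Jul 2027–Nov 2027: €31,640 + €106,600 + €148,140 + €1,430 + €45,970 = €333,780 (under)
Aug 2027–Dec 2027: €106,600 + €148,140 + €1,430 + €45,970 + €12,820 = €314,960 (under)
1 window exceeds the threshold.

1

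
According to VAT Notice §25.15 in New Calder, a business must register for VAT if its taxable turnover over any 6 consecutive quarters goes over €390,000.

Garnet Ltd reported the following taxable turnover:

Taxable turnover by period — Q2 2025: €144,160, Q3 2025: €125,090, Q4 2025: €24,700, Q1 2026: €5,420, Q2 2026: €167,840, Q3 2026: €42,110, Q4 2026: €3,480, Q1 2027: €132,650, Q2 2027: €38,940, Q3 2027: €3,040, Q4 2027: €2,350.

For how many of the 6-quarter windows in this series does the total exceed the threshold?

2

Q2 2025–Q3 2026: €144,160 + €125,090 + €24,700 + €5,420 + €167,840 + €42,110 = €509,320 (over)
Q3 2025–Q4 2026: €125,090 + €24,700 + €5,420 + €167,840 + €42,110 + €3,480 = €368,640 (under)
Q4 2025–Q1 2027: €24,700 + €5,420 + €167,840 + €42,110 + €3,480 + €132,650 = €376,200 (under)
Q1 2026–Q2 2027: €5,420 + €167,840 + €42,110 + €3,480 + €132,650 + €38,940 = €390,440 (over)
Q2 2026–Q3 2027: €167,840 + €42,110 + €3,480 + €132,650 + €38,940 + €3,040 = €388,060 (under)
Q3 2026–Q4 2027: €42,110 + €3,480 + €132,650 + €38,940 + €3,040 + €2,350 = €222,570 (under)
2 windows exceed the threshold.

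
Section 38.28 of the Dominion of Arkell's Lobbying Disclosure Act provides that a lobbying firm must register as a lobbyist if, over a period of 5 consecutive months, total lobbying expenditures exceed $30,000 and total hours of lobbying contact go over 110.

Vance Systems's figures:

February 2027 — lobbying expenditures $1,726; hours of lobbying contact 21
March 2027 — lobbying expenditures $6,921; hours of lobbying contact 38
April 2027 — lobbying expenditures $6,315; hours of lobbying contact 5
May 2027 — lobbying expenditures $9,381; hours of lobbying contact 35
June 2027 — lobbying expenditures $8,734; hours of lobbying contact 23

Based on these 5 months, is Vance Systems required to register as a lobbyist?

Total lobbying expenditures: $1,726 + $6,921 + $6,315 + $9,381 + $8,734 = $33,077 (> $30,000).
Total hours of lobbying contact: 21 + 38 + 5 + 35 + 23 = 122 (> 110).
The test is 'and': both thresholds are exceeded.

Yes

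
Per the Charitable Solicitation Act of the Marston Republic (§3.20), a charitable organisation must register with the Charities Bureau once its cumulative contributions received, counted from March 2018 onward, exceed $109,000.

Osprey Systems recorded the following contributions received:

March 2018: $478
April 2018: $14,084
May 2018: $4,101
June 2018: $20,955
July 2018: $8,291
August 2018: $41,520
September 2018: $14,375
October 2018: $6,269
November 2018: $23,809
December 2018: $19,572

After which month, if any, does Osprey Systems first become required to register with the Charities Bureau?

October 2018

Through March 2018: $478
Through April 2018: $14,562
Through May 2018: $18,663
Through June 2018: $39,618
Through July 2018: $47,909
Through August 2018: $89,429
Through September 2018: $103,804
Through October 2018: $110,073 ← exceeds threshold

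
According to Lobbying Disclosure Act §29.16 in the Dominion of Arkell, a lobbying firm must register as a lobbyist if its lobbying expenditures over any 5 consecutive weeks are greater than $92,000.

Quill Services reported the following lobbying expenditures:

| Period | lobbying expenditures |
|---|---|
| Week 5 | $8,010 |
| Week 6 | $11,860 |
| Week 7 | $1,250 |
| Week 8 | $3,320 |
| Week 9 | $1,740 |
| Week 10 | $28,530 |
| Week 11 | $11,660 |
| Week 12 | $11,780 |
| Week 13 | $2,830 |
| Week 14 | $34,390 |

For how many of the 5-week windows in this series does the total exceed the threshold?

0

Week 5–Week 9: $8,010 + $11,860 + $1,250 + $3,320 + $1,740 = $26,180 (under)
Week 6–Week 10: $11,860 + $1,250 + $3,320 + $1,740 + $28,530 = $46,700 (under)
Week 7–Week 11: $1,250 + $3,320 + $1,740 + $28,530 + $11,660 = $46,500 (under)
Week 8–Week 12: $3,320 + $1,740 + $28,530 + $11,660 + $11,780 = $57,030 (under)
Week 9–Week 13: $1,740 + $28,530 + $11,660 + $11,780 + $2,830 = $56,540 (under)
Week 10–Week 14: $28,530 + $11,660 + $11,780 + $2,830 + $34,390 = $89,190 (under)
0 windows exceed the threshold.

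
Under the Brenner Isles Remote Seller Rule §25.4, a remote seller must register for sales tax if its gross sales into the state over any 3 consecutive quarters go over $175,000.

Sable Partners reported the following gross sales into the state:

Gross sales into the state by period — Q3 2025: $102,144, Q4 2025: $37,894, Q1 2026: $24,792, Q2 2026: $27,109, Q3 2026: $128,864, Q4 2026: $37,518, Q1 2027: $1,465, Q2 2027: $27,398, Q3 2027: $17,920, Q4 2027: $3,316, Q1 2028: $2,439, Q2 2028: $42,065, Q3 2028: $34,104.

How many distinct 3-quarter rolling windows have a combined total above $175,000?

Q3 2025–Q1 2026: $102,144 + $37,894 + $24,792 = $164,830 (under)
Q4 2025–Q2 2026: $37,894 + $24,792 + $27,109 = $89,795 (under)
Q1 2026–Q3 2026: $24,792 + $27,109 + $128,864 = $180,765 (over)
Q2 2026–Q4 2026: $27,109 + $128,864 + $37,518 = $193,491 (over)
Q3 2026–Q1 2027: $128,864 + $37,518 + $1,465 = $167,847 (under)
Q4 2026–Q2 2027: $37,518 + $1,465 + $27,398 = $66,381 (under)
Q1 2027–Q3 2027: $1,465 + $27,398 + $17,920 = $46,783 (under)
Q2 2027–Q4 2027: $27,398 + $17,920 + $3,316 = $48,634 (under)
Q3 2027–Q1 2028: $17,920 + $3,316 + $2,439 = $23,675 (under)
Q4 2027–Q2 2028: $3,316 + $2,439 + $42,065 = $47,820 (under)
Q1 2028–Q3 2028: $2,439 + $42,065 + $34,104 = $78,608 (under)
2 windows exceed the threshold.

2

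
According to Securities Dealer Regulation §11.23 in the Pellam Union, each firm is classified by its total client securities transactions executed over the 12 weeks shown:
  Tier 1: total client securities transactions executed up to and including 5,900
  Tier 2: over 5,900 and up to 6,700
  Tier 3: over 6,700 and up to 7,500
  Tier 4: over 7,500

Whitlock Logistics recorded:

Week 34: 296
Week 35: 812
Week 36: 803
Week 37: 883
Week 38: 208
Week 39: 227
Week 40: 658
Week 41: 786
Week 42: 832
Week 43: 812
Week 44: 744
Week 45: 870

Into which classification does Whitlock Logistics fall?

Tier 4

Total client securities transactions executed: 296 + 812 + 803 + 883 + 208 + 227 + 658 + 786 + 832 + 812 + 744 + 870 = 7,931.
7,931 > 7,500, so Tier 4 applies.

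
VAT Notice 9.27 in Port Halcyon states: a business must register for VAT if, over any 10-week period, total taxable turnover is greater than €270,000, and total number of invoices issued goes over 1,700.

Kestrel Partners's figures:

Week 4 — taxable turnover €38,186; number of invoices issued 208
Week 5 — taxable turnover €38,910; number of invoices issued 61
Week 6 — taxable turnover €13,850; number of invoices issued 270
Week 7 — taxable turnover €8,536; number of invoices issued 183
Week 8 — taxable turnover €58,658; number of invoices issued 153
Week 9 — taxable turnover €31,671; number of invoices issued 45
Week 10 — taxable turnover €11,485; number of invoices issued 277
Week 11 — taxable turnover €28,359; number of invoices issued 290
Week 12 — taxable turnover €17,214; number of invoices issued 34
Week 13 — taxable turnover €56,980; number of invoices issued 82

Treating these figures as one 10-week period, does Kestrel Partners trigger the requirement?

No

Total taxable turnover: €38,186 + €38,910 + €13,850 + €8,536 + €58,658 + €31,671 + €11,485 + €28,359 + €17,214 + €56,980 = €303,849 (> €270,000).
Total number of invoices issued: 208 + 61 + 270 + 183 + 153 + 45 + 277 + 290 + 34 + 82 = 1,603 (≤ 1,700).
The test is 'and': the rule requires both, and at least one is not exceeded.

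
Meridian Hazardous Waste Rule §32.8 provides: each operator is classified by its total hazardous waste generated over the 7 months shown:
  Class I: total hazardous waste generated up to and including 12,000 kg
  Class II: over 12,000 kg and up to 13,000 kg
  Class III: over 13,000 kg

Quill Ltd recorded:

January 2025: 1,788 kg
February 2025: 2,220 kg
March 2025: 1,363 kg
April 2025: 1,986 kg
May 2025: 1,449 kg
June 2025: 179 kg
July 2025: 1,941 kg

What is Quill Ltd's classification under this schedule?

Class I

Total hazardous waste generated: 1,788 kg + 2,220 kg + 1,363 kg + 1,986 kg + 1,449 kg + 179 kg + 1,941 kg = 10,926 kg.
10,926 kg ≤ 12,000 kg, so Class I applies.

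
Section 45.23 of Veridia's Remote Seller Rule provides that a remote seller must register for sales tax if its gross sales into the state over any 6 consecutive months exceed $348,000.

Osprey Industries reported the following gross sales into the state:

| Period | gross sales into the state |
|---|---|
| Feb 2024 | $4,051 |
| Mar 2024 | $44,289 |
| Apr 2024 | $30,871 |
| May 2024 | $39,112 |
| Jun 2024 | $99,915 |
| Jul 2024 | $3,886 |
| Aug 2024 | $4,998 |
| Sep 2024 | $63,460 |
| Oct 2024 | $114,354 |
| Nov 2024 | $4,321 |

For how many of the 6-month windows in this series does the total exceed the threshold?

Feb 2024–Jul 2024: $4,051 + $44,289 + $30,871 + $39,112 + $99,915 + $3,886 = $222,124 (under)
Mar 2024–Aug 2024: $44,289 + $30,871 + $39,112 + $99,915 + $3,886 + $4,998 = $223,071 (under)
Apr 2024–Sep 2024: $30,871 + $39,112 + $99,915 + $3,886 + $4,998 + $63,460 = $242,242 (under)
May 2024–Oct 2024: $39,112 + $99,915 + $3,886 + $4,998 + $63,460 + $114,354 = $325,725 (under)
Jun 2024–Nov 2024: $99,915 + $3,886 + $4,998 + $63,460 + $114,354 + $4,321 = $290,934 (under)
0 windows exceed the threshold.

0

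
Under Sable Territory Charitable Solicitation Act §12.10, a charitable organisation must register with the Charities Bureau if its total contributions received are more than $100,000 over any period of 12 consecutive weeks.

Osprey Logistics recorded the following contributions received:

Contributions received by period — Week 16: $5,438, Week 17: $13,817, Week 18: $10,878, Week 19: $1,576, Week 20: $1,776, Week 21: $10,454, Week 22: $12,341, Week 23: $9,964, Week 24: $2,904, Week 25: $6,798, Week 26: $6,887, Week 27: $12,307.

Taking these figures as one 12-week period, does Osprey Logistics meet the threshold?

Total contributions received: $5,438 + $13,817 + $10,878 + $1,576 + $1,776 + $10,454 + $12,341 + $9,964 + $2,904 + $6,798 + $6,887 + $12,307 = $95,140.
$95,140 ≤ $100,000, so the threshold is not exceeded.

No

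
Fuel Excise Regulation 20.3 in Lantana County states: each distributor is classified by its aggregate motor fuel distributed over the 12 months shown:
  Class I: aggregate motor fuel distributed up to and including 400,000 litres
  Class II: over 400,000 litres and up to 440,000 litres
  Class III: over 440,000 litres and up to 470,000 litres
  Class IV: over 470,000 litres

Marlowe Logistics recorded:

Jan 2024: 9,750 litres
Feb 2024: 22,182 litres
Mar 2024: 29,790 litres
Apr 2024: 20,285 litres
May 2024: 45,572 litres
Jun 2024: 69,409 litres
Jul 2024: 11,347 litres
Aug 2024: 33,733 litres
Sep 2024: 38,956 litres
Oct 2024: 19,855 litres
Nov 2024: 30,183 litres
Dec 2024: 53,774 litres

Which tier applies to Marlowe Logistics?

Class I

Aggregate motor fuel distributed: 9,750 litres + 22,182 litres + 29,790 litres + 20,285 litres + 45,572 litres + 69,409 litres + 11,347 litres + 33,733 litres + 38,956 litres + 19,855 litres + 30,183 litres + 53,774 litres = 384,836 litres.
384,836 litres ≤ 400,000 litres, so Class I applies.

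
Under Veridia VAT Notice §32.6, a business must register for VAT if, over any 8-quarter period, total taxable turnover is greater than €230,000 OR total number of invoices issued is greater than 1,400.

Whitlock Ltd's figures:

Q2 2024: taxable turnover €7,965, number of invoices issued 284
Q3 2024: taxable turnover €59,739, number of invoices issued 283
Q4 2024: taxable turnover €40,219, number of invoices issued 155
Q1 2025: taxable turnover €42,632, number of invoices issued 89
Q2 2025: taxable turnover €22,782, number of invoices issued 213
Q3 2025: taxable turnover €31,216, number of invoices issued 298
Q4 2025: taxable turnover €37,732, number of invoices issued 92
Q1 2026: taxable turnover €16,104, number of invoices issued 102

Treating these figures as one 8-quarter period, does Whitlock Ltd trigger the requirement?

Yes

Total taxable turnover: €7,965 + €59,739 + €40,219 + €42,632 + €22,782 + €31,216 + €37,732 + €16,104 = €258,389 (> €230,000).
Total number of invoices issued: 284 + 283 + 155 + 89 + 213 + 298 + 92 + 102 = 1,516 (> 1,400).
The test is 'or': at least one threshold is exceeded.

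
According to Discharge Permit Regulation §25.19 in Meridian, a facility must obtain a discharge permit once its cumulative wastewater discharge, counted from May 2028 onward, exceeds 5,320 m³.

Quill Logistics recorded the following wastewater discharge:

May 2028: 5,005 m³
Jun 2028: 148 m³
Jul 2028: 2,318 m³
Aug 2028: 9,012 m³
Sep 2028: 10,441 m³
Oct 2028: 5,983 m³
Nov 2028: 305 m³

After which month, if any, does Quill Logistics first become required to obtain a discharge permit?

Jul 2028

Through May 2028: 5,005 m³
Through Jun 2028: 5,153 m³
Through Jul 2028: 7,471 m³ ← exceeds threshold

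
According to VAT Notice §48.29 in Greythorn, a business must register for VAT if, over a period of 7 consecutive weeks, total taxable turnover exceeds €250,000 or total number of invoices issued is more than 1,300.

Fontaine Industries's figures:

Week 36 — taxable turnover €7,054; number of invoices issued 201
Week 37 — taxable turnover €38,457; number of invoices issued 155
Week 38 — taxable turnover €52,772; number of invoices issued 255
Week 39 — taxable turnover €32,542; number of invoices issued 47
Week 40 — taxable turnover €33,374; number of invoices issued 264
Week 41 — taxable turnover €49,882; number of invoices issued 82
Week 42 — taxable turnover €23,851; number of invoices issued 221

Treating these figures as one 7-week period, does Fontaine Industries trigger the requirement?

No

Total taxable turnover: €7,054 + €38,457 + €52,772 + €32,542 + €33,374 + €49,882 + €23,851 = €237,932 (≤ €250,000).
Total number of invoices issued: 201 + 155 + 255 + 47 + 264 + 82 + 221 = 1,225 (≤ 1,300).
The test is 'or': neither threshold is exceeded.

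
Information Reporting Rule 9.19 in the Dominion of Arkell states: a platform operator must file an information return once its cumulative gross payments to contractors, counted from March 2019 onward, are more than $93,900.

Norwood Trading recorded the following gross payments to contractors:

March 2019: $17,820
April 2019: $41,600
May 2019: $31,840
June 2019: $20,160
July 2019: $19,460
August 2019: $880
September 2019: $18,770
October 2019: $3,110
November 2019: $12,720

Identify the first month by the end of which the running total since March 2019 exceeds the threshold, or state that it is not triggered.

Through March 2019: $17,820
Through April 2019: $59,420
Through May 2019: $91,260
Through June 2019: $111,420 ← exceeds threshold

June 2019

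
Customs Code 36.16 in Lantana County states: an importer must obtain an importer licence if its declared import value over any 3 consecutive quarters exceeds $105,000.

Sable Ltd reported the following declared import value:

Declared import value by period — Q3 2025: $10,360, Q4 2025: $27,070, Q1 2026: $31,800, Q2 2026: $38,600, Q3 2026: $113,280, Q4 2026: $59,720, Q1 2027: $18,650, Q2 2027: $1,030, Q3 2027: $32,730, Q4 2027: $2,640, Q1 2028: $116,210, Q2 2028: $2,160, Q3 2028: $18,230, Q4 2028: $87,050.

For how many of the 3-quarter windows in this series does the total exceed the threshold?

7

Q3 2025–Q1 2026: $10,360 + $27,070 + $31,800 = $69,230 (under)
Q4 2025–Q2 2026: $27,070 + $31,800 + $38,600 = $97,470 (under)
Q1 2026–Q3 2026: $31,800 + $38,600 + $113,280 = $183,680 (over)
Q2 2026–Q4 2026: $38,600 + $113,280 + $59,720 = $211,600 (over)
Q3 2026–Q1 2027: $113,280 + $59,720 + $18,650 = $191,650 (over)
Q4 2026–Q2 2027: $59,720 + $18,650 + $1,030 = $79,400 (under)
Q1 2027–Q3 2027: $18,650 + $1,030 + $32,730 = $52,410 (under)
Q2 2027–Q4 2027: $1,030 + $32,730 + $2,640 = $36,400 (under)
Q3 2027–Q1 2028: $32,730 + $2,640 + $116,210 = $151,580 (over)
Q4 2027–Q2 2028: $2,640 + $116,210 + $2,160 = $121,010 (over)
Q1 2028–Q3 2028: $116,210 + $2,160 + $18,230 = $136,600 (over)
Q2 2028–Q4 2028: $2,160 + $18,230 + $87,050 = $107,440 (over)
7 windows exceed the threshold.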